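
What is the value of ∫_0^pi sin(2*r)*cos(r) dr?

4/3

Use the identity sin(2*r)cos(r) = [sin(3*r) + sin(r)]/2.
An antiderivative is F(r) = -cos(r)/2 - cos(3*r)/6.
Then F(pi) - F(0) = (2/3) - (-2/3) = 4/3.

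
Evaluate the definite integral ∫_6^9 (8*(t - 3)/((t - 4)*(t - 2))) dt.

-12*log(2) + 4*log(5) + 4*log(7)

Factor the denominator: t**2 - 6*t + 8 = (t - 2)(t - 4).
Partial fractions: 8*(t - 3)/((t - 4)*(t - 2)) = 4/(t - 2) + 4/(t - 4).
An antiderivative is F(t) = 4*log(t - 4) + 4*log(t - 2).
Then F(9) - F(6) = (4*log(5) + 4*log(7)) - (12*log(2)) = -12*log(2) + 4*log(5) + 4*log(7).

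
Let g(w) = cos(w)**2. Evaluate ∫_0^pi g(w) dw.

pi/2

Use the identity cos^2(w) = (1 + cos(2*w))/2.
An antiderivative is F(w) = w/2 + sin(2*w)/4.
Then F(pi) - F(0) = (pi/2) - (0) = pi/2.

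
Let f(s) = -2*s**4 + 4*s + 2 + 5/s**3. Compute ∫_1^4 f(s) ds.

-59337/160

By the power rule, an antiderivative is F(s) = -2*s**5/5 + 2*s**2 + 2*s - 5/(2*s**2).
Then F(4) - F(1) = (-59161/160) - (11/10) = -59337/160.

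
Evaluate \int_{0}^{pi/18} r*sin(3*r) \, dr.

Integrate by parts once (u = r, dv = sin(3*r) dr).
An antiderivative is F(r) = -r*cos(3*r)/3 + sin(3*r)/9.
Then F(pi/18) - F(0) = (-sqrt(3)*pi/108 + 1/18) - (0) = -sqrt(3)*pi/108 + 1/18.

-sqrt(3)*pi/108 + 1/18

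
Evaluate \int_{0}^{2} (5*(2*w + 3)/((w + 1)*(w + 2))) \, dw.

5*log(2) + 5*log(3)

Factor the denominator: w**2 + 3*w + 2 = (w + 2)(w + 1).
Partial fractions: 5*(2*w + 3)/((w + 1)*(w + 2)) = 5/(w + 2) + 5/(w + 1).
An antiderivative is F(w) = 5*log(w + 1) + 5*log(w + 2).
Then F(2) - F(0) = (5*log(3) + 10*log(2)) - (log(32)) = 5*log(2) + 5*log(3).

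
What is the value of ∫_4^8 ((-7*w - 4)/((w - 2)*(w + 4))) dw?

Factor the denominator: w**2 + 2*w - 8 = (w + 4)(w - 2).
Partial fractions: (-7*w - 4)/((w - 2)*(w + 4)) = -4/(w + 4) - 3/(w - 2).
An antiderivative is F(w) = -3*log(w - 2) - 4*log(w + 4).
Then F(8) - F(4) = (-7*log(3) - 11*log(2)) - (-15*log(2)) = -7*log(3) + 4*log(2).

-7*log(3) + 4*log(2)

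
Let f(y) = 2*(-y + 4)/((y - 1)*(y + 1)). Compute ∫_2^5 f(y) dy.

log(2)

Factor the denominator: y**2 - 1 = (y + 1)(y - 1).
Partial fractions: 2*(-y + 4)/((y - 1)*(y + 1)) = -5/(y + 1) + 3/(y - 1).
An antiderivative is F(y) = 3*log(y - 1) - 5*log(y + 1).
Then F(5) - F(2) = (-5*log(3) + log(2)) - (-5*log(3)) = log(2).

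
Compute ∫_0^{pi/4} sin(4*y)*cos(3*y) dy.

Use the identity sin(4*y)cos(3*y) = [sin(7*y) + sin(y)]/2.
An antiderivative is F(y) = -cos(y)/2 - cos(7*y)/14.
Then F(pi/4) - F(0) = (-2*sqrt(2)/7) - (-4/7) = 4/7 - 2*sqrt(2)/7.

4/7 - 2*sqrt(2)/7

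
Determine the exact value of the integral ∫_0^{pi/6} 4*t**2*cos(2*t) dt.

Integrate by parts twice (u = t^2, dv = 4*cos(2*t) dt).
An antiderivative is F(t) = 2*t**2*sin(2*t) + 2*t*cos(2*t) - sin(2*t).
Then F(pi/6) - F(0) = (-sqrt(3)/2 + sqrt(3)*pi**2/36 + pi/6) - (0) = -sqrt(3)/2 + sqrt(3)*pi**2/36 + pi/6.

-sqrt(3)/2 + sqrt(3)*pi**2/36 + pi/6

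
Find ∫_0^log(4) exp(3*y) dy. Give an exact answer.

Let u = exp(y), so du = exp(y) dy. When y = 0, u = 1; when y = log(4), u = 4.
The integral becomes ∫ u**2 du from 1 to 4, with antiderivative u**3/3.
Back in y: F(y) = exp(3*y)/3.
Then F(log(4)) - F(0) = (64/3) - (1/3) = 21.

21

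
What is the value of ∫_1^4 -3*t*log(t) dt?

45/4 - 48*log(2)

Integrate by parts once (u = ln t, dv = -3*t dt).
An antiderivative is F(t) = -3*t**2*(2*log(t) - 1)/4.
Then F(4) - F(1) = (12 - 48*log(2)) - (3/4) = 45/4 - 48*log(2).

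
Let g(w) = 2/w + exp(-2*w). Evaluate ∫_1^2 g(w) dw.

(-1 + exp(2) + 4*exp(4)*log(2))*exp(-4)/2

An antiderivative is F(w) = 2*log(w) - exp(-2*w)/2.
Then F(2) - F(1) = (-exp(-4)/2 + 2*log(2)) - (-exp(-2)/2) = (-1 + exp(2) + 4*exp(4)*log(2))*exp(-4)/2.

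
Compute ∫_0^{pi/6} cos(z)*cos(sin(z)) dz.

Let u = sin(z), so du = cos(z) dz. When z = 0, u = 0; when z = pi/6, u = 1/2.
The integral becomes ∫ cos(u) du from 0 to 1/2, with antiderivative sin(u).
Back in z: F(z) = sin(sin(z)).
Then F(pi/6) - F(0) = (sin(1/2)) - (0) = sin(1/2).

sin(1/2)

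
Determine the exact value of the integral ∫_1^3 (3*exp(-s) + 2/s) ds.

An antiderivative is F(s) = 2*log(s) - 3*exp(-s).
Then F(3) - F(1) = (-3*exp(-3) + 2*log(3)) - (-3*exp(-1)) = -3*exp(-3) + 3*exp(-1) + 2*log(3).

-3*exp(-3) + 3*exp(-1) + 2*log(3)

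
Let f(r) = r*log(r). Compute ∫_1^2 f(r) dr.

Integrate by parts once (u = ln r, dv = r dr).
An antiderivative is F(r) = r**2*(2*log(r) - 1)/4.
Then F(2) - F(1) = (-1 + log(4)) - (-1/4) = -3/4 + log(4).

-3/4 + log(4)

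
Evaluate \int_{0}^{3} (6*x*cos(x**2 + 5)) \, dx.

-3*sin(5) + 3*sin(14)

Let u = x**2 + 5, so du = 2*x dx. When x = 0, u = 5; when x = 3, u = 14.
The integral becomes 3·∫ cos(u) du from 5 to 14, with antiderivative 3*sin(u).
Back in x: F(x) = 3*sin(x**2 + 5).
Then F(3) - F(0) = (3*sin(14)) - (3*sin(5)) = -3*sin(5) + 3*sin(14).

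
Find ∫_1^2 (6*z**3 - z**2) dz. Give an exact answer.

121/6

By the power rule, an antiderivative is F(z) = 3*z**4/2 - z**3/3.
Then F(2) - F(1) = (64/3) - (7/6) = 121/6.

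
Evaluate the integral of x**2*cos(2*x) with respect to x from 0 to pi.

pi/2

Integrate by parts twice (u = x^2, dv = cos(2*x) dx).
An antiderivative is F(x) = x**2*sin(2*x)/2 + x*cos(2*x)/2 - sin(2*x)/4.
Then F(pi) - F(0) = (pi/2) - (0) = pi/2.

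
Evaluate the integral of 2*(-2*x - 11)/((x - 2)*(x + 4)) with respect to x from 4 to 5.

log(4/27)

Factor the denominator: x**2 + 2*x - 8 = (x + 4)(x - 2).
Partial fractions: 2*(-2*x - 11)/((x - 2)*(x + 4)) = 1/(x + 4) - 5/(x - 2).
An antiderivative is F(x) = -5*log(x - 2) + log(x + 4).
Then F(5) - F(4) = (-log(27)) - (-log(4)) = log(4/27).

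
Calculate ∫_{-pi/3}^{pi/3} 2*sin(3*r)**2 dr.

Use the identity sin^2(3*r) = (1 - cos(6*r))/2.
An antiderivative is F(r) = r - sin(6*r)/6.
Then F(pi/3) - F(-pi/3) = (pi/3) - (-pi/3) = 2*pi/3.

2*pi/3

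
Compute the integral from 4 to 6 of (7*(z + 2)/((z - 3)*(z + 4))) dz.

Factor the denominator: z**2 + z - 12 = (z + 4)(z - 3).
Partial fractions: 7*(z + 2)/((z - 3)*(z + 4)) = 2/(z + 4) + 5/(z - 3).
An antiderivative is F(z) = 5*log(z - 3) + 2*log(z + 4).
Then F(6) - F(4) = (2*log(2) + 2*log(5) + 5*log(3)) - (log(64)) = -4*log(2) + 2*log(5) + 5*log(3).

-4*log(2) + 2*log(5) + 5*log(3)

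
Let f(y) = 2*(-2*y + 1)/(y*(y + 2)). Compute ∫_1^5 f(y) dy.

Factor the denominator: y**2 + 2*y = (y + 2)y.
Partial fractions: 2*(-2*y + 1)/(y*(y + 2)) = -5/(y + 2) + 1/y.
An antiderivative is F(y) = log(y) - 5*log(y + 2).
Then F(5) - F(1) = (-5*log(7) + log(5)) - (-5*log(3)) = -5*log(7) + log(5) + 5*log(3).

-5*log(7) + log(5) + 5*log(3)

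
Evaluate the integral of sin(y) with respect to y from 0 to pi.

2

An antiderivative is F(y) = -cos(y).
Then F(pi) - F(0) = (1) - (-1) = 2.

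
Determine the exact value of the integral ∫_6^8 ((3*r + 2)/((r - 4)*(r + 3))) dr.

Factor the denominator: r**2 - r - 12 = (r + 3)(r - 4).
Partial fractions: (3*r + 2)/((r - 4)*(r + 3)) = 1/(r + 3) + 2/(r - 4).
An antiderivative is F(r) = 2*log(r - 4) + log(r + 3).
Then F(8) - F(6) = (log(11) + 4*log(2)) - (log(36)) = log(44/9).

log(44/9)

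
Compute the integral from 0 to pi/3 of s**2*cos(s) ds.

-sqrt(3) + sqrt(3)*pi**2/18 + pi/3

Integrate by parts twice (u = s^2, dv = cos(s) ds).
An antiderivative is F(s) = s**2*sin(s) + 2*s*cos(s) - 2*sin(s).
Then F(pi/3) - F(0) = (-sqrt(3) + sqrt(3)*pi**2/18 + pi/3) - (0) = -sqrt(3) + sqrt(3)*pi**2/18 + pi/3.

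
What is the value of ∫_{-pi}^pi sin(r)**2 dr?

pi

Use the identity sin^2(r) = (1 - cos(2*r))/2.
An antiderivative is F(r) = r/2 - sin(2*r)/4.
Then F(pi) - F(-pi) = (pi/2) - (-pi/2) = pi.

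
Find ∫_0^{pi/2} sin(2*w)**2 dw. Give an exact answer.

pi/4

Use the identity sin^2(2*w) = (1 - cos(4*w))/2.
An antiderivative is F(w) = w/2 - sin(4*w)/8.
Then F(pi/2) - F(0) = (pi/4) - (0) = pi/4.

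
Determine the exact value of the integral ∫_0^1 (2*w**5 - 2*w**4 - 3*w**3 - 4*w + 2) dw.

By the power rule, an antiderivative is F(w) = w**6/3 - 2*w**5/5 - 3*w**4/4 - 2*w**2 + 2*w.
Then F(1) - F(0) = (-49/60) - (0) = -49/60.

-49/60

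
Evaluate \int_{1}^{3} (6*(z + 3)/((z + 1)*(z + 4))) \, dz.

-2*log(5) + 4*log(2) + 2*log(7)

Factor the denominator: z**2 + 5*z + 4 = (z + 4)(z + 1).
Partial fractions: 6*(z + 3)/((z + 1)*(z + 4)) = 2/(z + 4) + 4/(z + 1).
An antiderivative is F(z) = 4*log(z + 1) + 2*log(z + 4).
Then F(3) - F(1) = (2*log(7) + 8*log(2)) - (4*log(2) + 2*log(5)) = -2*log(5) + 4*log(2) + 2*log(7).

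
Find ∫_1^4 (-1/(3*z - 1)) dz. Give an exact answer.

An antiderivative is F(z) = -log(3*z - 1)/3.
Then F(4) - F(1) = (-log(11)/3) - (-log(2)/3) = -log(11)/3 + log(2)/3.

-log(11)/3 + log(2)/3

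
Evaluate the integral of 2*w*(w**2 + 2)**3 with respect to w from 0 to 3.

14625/4

Let u = w**2 + 2, so du = 2*w dw. When w = 0, u = 2; when w = 3, u = 11.
The integral becomes ∫ u**3 du from 2 to 11, with antiderivative u**4/4.
Back in w: F(w) = (w**2 + 2)**4/4.
Then F(3) - F(0) = (14641/4) - (4) = 14625/4.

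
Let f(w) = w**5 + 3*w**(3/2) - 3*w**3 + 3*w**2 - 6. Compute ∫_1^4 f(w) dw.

By the power rule, an antiderivative is F(w) = w**6/6 + 6*w**(5/2)/5 - 3*w**4/4 + w**3 - 6*w.
Then F(4) - F(1) = (8536/15) - (-263/60) = 11469/20.

11469/20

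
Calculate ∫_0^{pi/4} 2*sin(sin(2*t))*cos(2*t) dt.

Let u = sin(2*t), so du = 2*cos(2*t) dt. When t = 0, u = 0; when t = pi/4, u = 1.
The integral becomes ∫ sin(u) du from 0 to 1, with antiderivative -cos(u).
Back in t: F(t) = -cos(sin(2*t)).
Then F(pi/4) - F(0) = (-cos(1)) - (-1) = 1 - cos(1).

1 - cos(1)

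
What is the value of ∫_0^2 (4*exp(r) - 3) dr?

-10 + 4*exp(2)

An antiderivative is F(r) = -3*r + 4*exp(r).
Then F(2) - F(0) = (-6 + 4*exp(2)) - (4) = -10 + 4*exp(2).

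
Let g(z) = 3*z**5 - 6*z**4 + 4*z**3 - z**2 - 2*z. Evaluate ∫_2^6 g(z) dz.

By the power rule, an antiderivative is F(z) = z**6/2 - 6*z**5/5 + z**4 - z**3/3 - z**2.
Then F(6) - F(2) = (75924/5) - (44/15) = 227728/15.

227728/15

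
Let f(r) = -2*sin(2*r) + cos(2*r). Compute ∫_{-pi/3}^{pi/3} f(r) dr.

An antiderivative is F(r) = sin(2*r)/2 + cos(2*r).
Then F(pi/3) - F(-pi/3) = (-1/2 + sqrt(3)/4) - (-1/2 - sqrt(3)/4) = sqrt(3)/2.

sqrt(3)/2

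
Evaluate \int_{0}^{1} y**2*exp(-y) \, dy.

2 - 5*exp(-1)

Integrate by parts twice (u = y^2, dv = exp(-y) dy).
An antiderivative is F(y) = (-y**2 - 2*y - 2)*exp(-y).
Then F(1) - F(0) = (-5*exp(-1)) - (-2) = 2 - 5*exp(-1).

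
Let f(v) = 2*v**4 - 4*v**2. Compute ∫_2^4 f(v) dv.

By the power rule, an antiderivative is F(v) = 2*v**5/5 - 4*v**3/3.
Then F(4) - F(2) = (4864/15) - (32/15) = 4832/15.

4832/15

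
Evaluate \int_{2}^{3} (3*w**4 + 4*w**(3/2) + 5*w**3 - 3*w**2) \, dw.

By the power rule, an antiderivative is F(w) = 8*w**(5/2)/5 + 3*w**5/5 + 5*w**4/4 - w**3.
Then F(3) - F(2) = (72*sqrt(3)/5 + 4401/20) - (32*sqrt(2)/5 + 156/5) = -32*sqrt(2)/5 + 72*sqrt(3)/5 + 3777/20.

-32*sqrt(2)/5 + 72*sqrt(3)/5 + 3777/20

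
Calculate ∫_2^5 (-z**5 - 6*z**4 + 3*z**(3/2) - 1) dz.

-63081/10 - 24*sqrt(2)/5 + 30*sqrt(5)

By the power rule, an antiderivative is F(z) = -z**6/6 + 6*z**(5/2)/5 - 6*z**5/5 - z.
Then F(5) - F(2) = (-38155/6 + 30*sqrt(5)) - (-766/15 + 24*sqrt(2)/5) = -63081/10 - 24*sqrt(2)/5 + 30*sqrt(5).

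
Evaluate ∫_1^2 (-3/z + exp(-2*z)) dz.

(-6*exp(4)*log(2) - 1 + exp(2))*exp(-4)/2

An antiderivative is F(z) = -3*log(z) - exp(-2*z)/2.
Then F(2) - F(1) = (-3*log(2) - exp(-4)/2) - (-exp(-2)/2) = (-6*exp(4)*log(2) - 1 + exp(2))*exp(-4)/2.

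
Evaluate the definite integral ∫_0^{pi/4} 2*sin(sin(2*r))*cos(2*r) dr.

1 - cos(1)

Let u = sin(2*r), so du = 2*cos(2*r) dr. When r = 0, u = 0; when r = pi/4, u = 1.
The integral becomes ∫ sin(u) du from 0 to 1, with antiderivative -cos(u).
Back in r: F(r) = -cos(sin(2*r)).
Then F(pi/4) - F(0) = (-cos(1)) - (-1) = 1 - cos(1).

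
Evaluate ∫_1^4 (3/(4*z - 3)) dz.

3*log(13)/4

An antiderivative is F(z) = 3*log(4*z - 3)/4.
Then F(4) - F(1) = (3*log(13)/4) - (0) = 3*log(13)/4.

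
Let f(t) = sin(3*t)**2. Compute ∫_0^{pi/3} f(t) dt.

Use the identity sin^2(3*t) = (1 - cos(6*t))/2.
An antiderivative is F(t) = t/2 - sin(6*t)/12.
Then F(pi/3) - F(0) = (pi/6) - (0) = pi/6.

pi/6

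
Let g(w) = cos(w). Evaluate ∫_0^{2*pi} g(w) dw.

An antiderivative is F(w) = sin(w).
Then F(2*pi) - F(0) = (0) - (0) = 0.

0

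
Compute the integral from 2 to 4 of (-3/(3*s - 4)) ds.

-log(4)

An antiderivative is F(s) = -log(3*s - 4).
Then F(4) - F(2) = (-log(8)) - (-log(2)) = -log(4).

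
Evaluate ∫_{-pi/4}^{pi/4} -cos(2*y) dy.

An antiderivative is F(y) = -sin(2*y)/2.
Then F(pi/4) - F(-pi/4) = (-1/2) - (1/2) = -1.

-1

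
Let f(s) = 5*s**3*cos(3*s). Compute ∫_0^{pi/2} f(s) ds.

Integrate by parts 3 times (u = s^3, dv = 5*cos(3*s) ds).
An antiderivative is F(s) = 5*s**3*sin(3*s)/3 + 5*s**2*cos(3*s)/3 - 10*s*sin(3*s)/9 - 10*cos(3*s)/27.
Then F(pi/2) - F(0) = (5*pi*(8 - 3*pi**2)/72) - (-10/27) = -5*pi**3/24 + 10/27 + 5*pi/9.

-5*pi**3/24 + 10/27 + 5*pi/9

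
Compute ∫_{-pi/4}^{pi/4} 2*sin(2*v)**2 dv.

Use the identity sin^2(2*v) = (1 - cos(4*v))/2.
An antiderivative is F(v) = v - sin(4*v)/4.
Then F(pi/4) - F(-pi/4) = (pi/4) - (-pi/4) = pi/2.

pi/2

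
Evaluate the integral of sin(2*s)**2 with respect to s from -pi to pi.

Use the identity sin^2(2*s) = (1 - cos(4*s))/2.
An antiderivative is F(s) = s/2 - sin(4*s)/8.
Then F(pi) - F(-pi) = (pi/2) - (-pi/2) = pi.

pi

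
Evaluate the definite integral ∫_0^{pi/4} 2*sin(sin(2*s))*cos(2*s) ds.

Let u = sin(2*s), so du = 2*cos(2*s) ds. When s = 0, u = 0; when s = pi/4, u = 1.
The integral becomes ∫ sin(u) du from 0 to 1, with antiderivative -cos(u).
Back in s: F(s) = -cos(sin(2*s)).
Then F(pi/4) - F(0) = (-cos(1)) - (-1) = 1 - cos(1).

1 - cos(1)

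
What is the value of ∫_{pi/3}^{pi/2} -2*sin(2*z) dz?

An antiderivative is F(z) = cos(2*z).
Then F(pi/2) - F(pi/3) = (-1) - (-1/2) = -1/2.

-1/2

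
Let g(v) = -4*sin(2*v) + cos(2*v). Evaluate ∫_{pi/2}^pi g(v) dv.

4

An antiderivative is F(v) = sin(2*v)/2 + 2*cos(2*v).
Then F(pi) - F(pi/2) = (2) - (-2) = 4.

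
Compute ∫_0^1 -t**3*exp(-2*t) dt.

-3/8 + 19*exp(-2)/8

Integrate by parts 3 times (u = t^3, dv = -exp(-2*t) dt).
An antiderivative is F(t) = (4*t**3 + 6*t**2 + 6*t + 3)*exp(-2*t)/8.
Then F(1) - F(0) = (19*exp(-2)/8) - (3/8) = -3/8 + 19*exp(-2)/8.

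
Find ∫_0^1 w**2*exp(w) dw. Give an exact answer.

Integrate by parts twice (u = w^2, dv = exp(w) dw).
An antiderivative is F(w) = (w**2 - 2*w + 2)*exp(w).
Then F(1) - F(0) = (E) - (2) = -2 + E.

-2 + E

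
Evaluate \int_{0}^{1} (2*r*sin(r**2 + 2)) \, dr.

Let u = r**2 + 2, so du = 2*r dr. When r = 0, u = 2; when r = 1, u = 3.
The integral becomes ∫ sin(u) du from 2 to 3, with antiderivative -cos(u).
Back in r: F(r) = -cos(r**2 + 2).
Then F(1) - F(0) = (-cos(3)) - (-cos(2)) = cos(2) - cos(3).

cos(2) - cos(3)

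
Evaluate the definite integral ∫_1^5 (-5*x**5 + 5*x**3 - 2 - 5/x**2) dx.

By the power rule, an antiderivative is F(x) = -5*x**6/6 + 5*x**4/4 - 2*x + 5/x.
Then F(5) - F(1) = (-146983/12) - (41/12) = -12252.

-12252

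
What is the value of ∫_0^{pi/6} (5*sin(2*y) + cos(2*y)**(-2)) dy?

An antiderivative is F(y) = -5*cos(2*y)/2 + tan(2*y)/2.
Then F(pi/6) - F(0) = (-5/4 + sqrt(3)/2) - (-5/2) = sqrt(3)/2 + 5/4.

sqrt(3)/2 + 5/4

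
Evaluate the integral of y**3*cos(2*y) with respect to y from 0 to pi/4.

-3*pi/16 + pi**3/128 + 3/8

Integrate by parts 3 times (u = y^3, dv = cos(2*y) dy).
An antiderivative is F(y) = y**3*sin(2*y)/2 + 3*y**2*cos(2*y)/4 - 3*y*sin(2*y)/4 - 3*cos(2*y)/8.
Then F(pi/4) - F(0) = (pi*(-24 + pi**2)/128) - (-3/8) = -3*pi/16 + pi**3/128 + 3/8.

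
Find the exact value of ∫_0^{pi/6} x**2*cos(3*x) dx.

Integrate by parts twice (u = x^2, dv = cos(3*x) dx).
An antiderivative is F(x) = x**2*sin(3*x)/3 + 2*x*cos(3*x)/9 - 2*sin(3*x)/27.
Then F(pi/6) - F(0) = (-2/27 + pi**2/108) - (0) = -2/27 + pi**2/108.

-2/27 + pi**2/108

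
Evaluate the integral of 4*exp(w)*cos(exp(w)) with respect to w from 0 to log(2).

-4*sin(1) + 4*sin(2)

Let u = exp(w), so du = exp(w) dw. When w = 0, u = 1; when w = log(2), u = 2.
The integral becomes 4·∫ cos(u) du from 1 to 2, with antiderivative 4*sin(u).
Back in w: F(w) = 4*sin(exp(w)).
Then F(log(2)) - F(0) = (4*sin(2)) - (4*sin(1)) = -4*sin(1) + 4*sin(2).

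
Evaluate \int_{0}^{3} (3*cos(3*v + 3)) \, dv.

Let u = 3*v + 3, so du = 3 dv. When v = 0, u = 3; when v = 3, u = 12.
The integral becomes ∫ cos(u) du from 3 to 12, with antiderivative sin(u).
Back in v: F(v) = sin(3*v + 3).
Then F(3) - F(0) = (sin(12)) - (sin(3)) = sin(12) - sin(3).

sin(12) - sin(3)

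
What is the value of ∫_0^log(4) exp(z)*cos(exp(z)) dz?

-sin(1) + sin(4)

Let u = exp(z), so du = exp(z) dz. When z = 0, u = 1; when z = log(4), u = 4.
The integral becomes ∫ cos(u) du from 1 to 4, with antiderivative sin(u).
Back in z: F(z) = sin(exp(z)).
Then F(log(4)) - F(0) = (sin(4)) - (sin(1)) = -sin(1) + sin(4).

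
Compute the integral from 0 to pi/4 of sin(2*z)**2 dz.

pi/8

Use the identity sin^2(2*z) = (1 - cos(4*z))/2.
An antiderivative is F(z) = z/2 - sin(4*z)/8.
Then F(pi/4) - F(0) = (pi/8) - (0) = pi/8.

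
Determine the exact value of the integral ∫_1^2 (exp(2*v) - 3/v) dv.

-exp(2)/2 - log(8) + exp(4)/2

An antiderivative is F(v) = exp(2*v)/2 - 3*log(v).
Then F(2) - F(1) = (-log(8) + exp(4)/2) - (exp(2)/2) = -exp(2)/2 - log(8) + exp(4)/2.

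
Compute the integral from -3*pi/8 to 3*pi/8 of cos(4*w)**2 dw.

Use the identity cos^2(4*w) = (1 + cos(8*w))/2.
An antiderivative is F(w) = w/2 + sin(8*w)/16.
Then F(3*pi/8) - F(-3*pi/8) = (3*pi/16) - (-3*pi/16) = 3*pi/8.

3*pi/8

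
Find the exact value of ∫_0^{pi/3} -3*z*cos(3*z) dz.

2/3

Integrate by parts once (u = z, dv = -3*cos(3*z) dz).
An antiderivative is F(z) = -z*sin(3*z) - cos(3*z)/3.
Then F(pi/3) - F(0) = (1/3) - (-1/3) = 2/3.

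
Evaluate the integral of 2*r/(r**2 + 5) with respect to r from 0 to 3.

Let u = r**2 + 5, so du = 2*r dr. When r = 0, u = 5; when r = 3, u = 14.
The integral becomes ∫ 1/u du from 5 to 14, with antiderivative log(u).
Back in r: F(r) = log(r**2 + 5).
Then F(3) - F(0) = (log(14)) - (log(5)) = log(14/5).

log(14/5)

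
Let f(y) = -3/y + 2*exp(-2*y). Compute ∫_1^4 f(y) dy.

-6*log(2) - exp(-8) + exp(-2)

An antiderivative is F(y) = -3*log(y) - exp(-2*y).
Then F(4) - F(1) = (-6*log(2) - exp(-8)) - (-exp(-2)) = -6*log(2) - exp(-8) + exp(-2).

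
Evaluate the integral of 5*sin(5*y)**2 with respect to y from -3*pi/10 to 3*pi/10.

Use the identity sin^2(5*y) = (1 - cos(10*y))/2.
An antiderivative is F(y) = 5*y/2 - sin(10*y)/4.
Then F(3*pi/10) - F(-3*pi/10) = (3*pi/4) - (-3*pi/4) = 3*pi/2.

3*pi/2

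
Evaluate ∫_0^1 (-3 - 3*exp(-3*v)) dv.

-4 + exp(-3)

An antiderivative is F(v) = -3*v + exp(-3*v).
Then F(1) - F(0) = (-3 + exp(-3)) - (1) = -4 + exp(-3).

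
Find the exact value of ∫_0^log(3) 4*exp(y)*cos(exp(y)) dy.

Let u = exp(y), so du = exp(y) dy. When y = 0, u = 1; when y = log(3), u = 3.
The integral becomes 4·∫ cos(u) du from 1 to 3, with antiderivative 4*sin(u).
Back in y: F(y) = 4*sin(exp(y)).
Then F(log(3)) - F(0) = (4*sin(3)) - (4*sin(1)) = -4*sin(1) + 4*sin(3).

-4*sin(1) + 4*sin(3)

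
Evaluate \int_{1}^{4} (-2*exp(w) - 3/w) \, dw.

An antiderivative is F(w) = -2*exp(w) - 3*log(w).
Then F(4) - F(1) = (-2*exp(4) - log(64)) - (-2*exp(1)) = -2*exp(4) - 6*log(2) + 2*exp(1).

-2*exp(4) - 6*log(2) + 2*exp(1)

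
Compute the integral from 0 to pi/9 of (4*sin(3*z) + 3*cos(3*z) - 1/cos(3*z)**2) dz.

sqrt(3)/6 + 2/3

An antiderivative is F(z) = sin(3*z) - 4*cos(3*z)/3 - tan(3*z)/3.
Then F(pi/9) - F(0) = (-2/3 + sqrt(3)/6) - (-4/3) = sqrt(3)/6 + 2/3.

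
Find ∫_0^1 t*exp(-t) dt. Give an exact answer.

Integrate by parts once (u = t, dv = exp(-t) dt).
An antiderivative is F(t) = (-t - 1)*exp(-t).
Then F(1) - F(0) = (-2*exp(-1)) - (-1) = 1 - 2*exp(-1).

1 - 2*exp(-1)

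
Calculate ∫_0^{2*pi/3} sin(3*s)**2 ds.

Use the identity sin^2(3*s) = (1 - cos(6*s))/2.
An antiderivative is F(s) = s/2 - sin(6*s)/12.
Then F(2*pi/3) - F(0) = (pi/3) - (0) = pi/3.

pi/3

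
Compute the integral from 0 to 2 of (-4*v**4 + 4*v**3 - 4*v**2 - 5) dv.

-454/15

By the power rule, an antiderivative is F(v) = -4*v**5/5 + v**4 - 4*v**3/3 - 5*v.
Then F(2) - F(0) = (-454/15) - (0) = -454/15.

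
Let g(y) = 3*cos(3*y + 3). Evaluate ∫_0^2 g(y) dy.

-sin(3) + sin(9)

Let u = 3*y + 3, so du = 3 dy. When y = 0, u = 3; when y = 2, u = 9.
The integral becomes ∫ cos(u) du from 3 to 9, with antiderivative sin(u).
Back in y: F(y) = sin(3*y + 3).
Then F(2) - F(0) = (sin(9)) - (sin(3)) = -sin(3) + sin(9).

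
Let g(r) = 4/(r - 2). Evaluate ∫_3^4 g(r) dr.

log(16)

An antiderivative is F(r) = 4*log(r - 2).
Then F(4) - F(3) = (log(16)) - (0) = log(16).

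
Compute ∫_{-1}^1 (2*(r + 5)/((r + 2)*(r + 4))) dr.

Factor the denominator: r**2 + 6*r + 8 = (r + 4)(r + 2).
Partial fractions: 2*(r + 5)/((r + 2)*(r + 4)) = -1/(r + 4) + 3/(r + 2).
An antiderivative is F(r) = 3*log(r + 2) - log(r + 4).
Then F(1) - F(-1) = (log(27/5)) - (-log(3)) = log(81/5).

log(81/5)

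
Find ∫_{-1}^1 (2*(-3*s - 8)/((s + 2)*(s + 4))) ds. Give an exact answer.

Factor the denominator: s**2 + 6*s + 8 = (s + 4)(s + 2).
Partial fractions: 2*(-3*s - 8)/((s + 2)*(s + 4)) = -4/(s + 4) - 2/(s + 2).
An antiderivative is F(s) = -2*log(s + 2) - 4*log(s + 4).
Then F(1) - F(-1) = (-4*log(5) - 2*log(3)) - (-log(81)) = -4*log(5) + 2*log(3).

-4*log(5) + 2*log(3)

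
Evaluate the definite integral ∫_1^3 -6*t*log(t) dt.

Integrate by parts once (u = ln t, dv = -6*t dt).
An antiderivative is F(t) = -3*t**2*(2*log(t) - 1)/2.
Then F(3) - F(1) = (27/2 - 27*log(3)) - (3/2) = 12 - 27*log(3).

12 - 27*log(3)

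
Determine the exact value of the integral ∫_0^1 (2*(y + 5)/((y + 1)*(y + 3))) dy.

Factor the denominator: y**2 + 4*y + 3 = (y + 3)(y + 1).
Partial fractions: 2*(y + 5)/((y + 1)*(y + 3)) = -2/(y + 3) + 4/(y + 1).
An antiderivative is F(y) = 4*log(y + 1) - 2*log(y + 3).
Then F(1) - F(0) = (0) - (-log(9)) = log(9).

log(9)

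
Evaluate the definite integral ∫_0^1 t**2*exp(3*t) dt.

Integrate by parts twice (u = t^2, dv = exp(3*t) dt).
An antiderivative is F(t) = (9*t**2 - 6*t + 2)*exp(3*t)/27.
Then F(1) - F(0) = (5*exp(3)/27) - (2/27) = -2/27 + 5*exp(3)/27.

-2/27 + 5*exp(3)/27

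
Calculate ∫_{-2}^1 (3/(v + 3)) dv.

log(64)

An antiderivative is F(v) = 3*log(v + 3).
Then F(1) - F(-2) = (log(64)) - (0) = log(64).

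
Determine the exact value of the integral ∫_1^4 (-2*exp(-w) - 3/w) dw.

-6*log(2) - 2*exp(-1) + 2*exp(-4)

An antiderivative is F(w) = -3*log(w) + 2*exp(-w).
Then F(4) - F(1) = (-6*log(2) + 2*exp(-4)) - (2*exp(-1)) = -6*log(2) - 2*exp(-1) + 2*exp(-4).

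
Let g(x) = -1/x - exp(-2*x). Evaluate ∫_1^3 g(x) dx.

-log(3) - exp(-2)/2 + exp(-6)/2

An antiderivative is F(x) = -log(x) + exp(-2*x)/2.
Then F(3) - F(1) = (-log(3) + exp(-6)/2) - (exp(-2)/2) = -log(3) - exp(-2)/2 + exp(-6)/2.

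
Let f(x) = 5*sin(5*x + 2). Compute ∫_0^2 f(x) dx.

Let u = 5*x + 2, so du = 5 dx. When x = 0, u = 2; when x = 2, u = 12.
The integral becomes ∫ sin(u) du from 2 to 12, with antiderivative -cos(u).
Back in x: F(x) = -cos(5*x + 2).
Then F(2) - F(0) = (-cos(12)) - (-cos(2)) = -cos(12) + cos(2).

-cos(12) + cos(2)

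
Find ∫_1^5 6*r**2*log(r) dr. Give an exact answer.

Integrate by parts once (u = ln r, dv = 6*r**2 dr).
An antiderivative is F(r) = 2*r**3*(3*log(r) - 1)/3.
Then F(5) - F(1) = (-250/3 + 250*log(5)) - (-2/3) = -248/3 + 250*log(5).

-248/3 + 250*log(5)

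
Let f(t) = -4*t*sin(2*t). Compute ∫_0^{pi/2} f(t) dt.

Integrate by parts once (u = t, dv = -4*sin(2*t) dt).
An antiderivative is F(t) = 2*t*cos(2*t) - sin(2*t).
Then F(pi/2) - F(0) = (-pi) - (0) = -pi.

-pi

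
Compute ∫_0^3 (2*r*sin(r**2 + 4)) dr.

-cos(13) + cos(4)

Let u = r**2 + 4, so du = 2*r dr. When r = 0, u = 4; when r = 3, u = 13.
The integral becomes ∫ sin(u) du from 4 to 13, with antiderivative -cos(u).
Back in r: F(r) = -cos(r**2 + 4).
Then F(3) - F(0) = (-cos(13)) - (-cos(4)) = -cos(13) + cos(4).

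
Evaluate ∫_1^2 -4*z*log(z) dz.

Integrate by parts once (u = ln z, dv = -4*z dz).
An antiderivative is F(z) = -z**2*(2*log(z) - 1).
Then F(2) - F(1) = (4 - 8*log(2)) - (1) = 3 - 8*log(2).

3 - 8*log(2)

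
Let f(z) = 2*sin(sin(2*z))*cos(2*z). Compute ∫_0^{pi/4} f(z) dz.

1 - cos(1)

Let u = sin(2*z), so du = 2*cos(2*z) dz. When z = 0, u = 0; when z = pi/4, u = 1.
The integral becomes ∫ sin(u) du from 0 to 1, with antiderivative -cos(u).
Back in z: F(z) = -cos(sin(2*z)).
Then F(pi/4) - F(0) = (-cos(1)) - (-1) = 1 - cos(1).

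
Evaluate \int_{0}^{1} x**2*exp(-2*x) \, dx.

(-5 + exp(2))*exp(-2)/4

Integrate by parts twice (u = x^2, dv = exp(-2*x) dx).
An antiderivative is F(x) = (-2*x**2 - 2*x - 1)*exp(-2*x)/4.
Then F(1) - F(0) = (-5*exp(-2)/4) - (-1/4) = (-5 + exp(2))*exp(-2)/4.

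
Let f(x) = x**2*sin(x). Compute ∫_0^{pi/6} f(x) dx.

Integrate by parts twice (u = x^2, dv = sin(x) dx).
An antiderivative is F(x) = -x**2*cos(x) + 2*x*sin(x) + 2*cos(x).
Then F(pi/6) - F(0) = (-sqrt(3)*pi**2/72 + pi/6 + sqrt(3)) - (2) = -2 - sqrt(3)*pi**2/72 + pi/6 + sqrt(3).

-2 - sqrt(3)*pi**2/72 + pi/6 + sqrt(3)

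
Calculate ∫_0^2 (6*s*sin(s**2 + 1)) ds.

Let u = s**2 + 1, so du = 2*s ds. When s = 0, u = 1; when s = 2, u = 5.
The integral becomes 3·∫ sin(u) du from 1 to 5, with antiderivative -3*cos(u).
Back in s: F(s) = -3*cos(s**2 + 1).
Then F(2) - F(0) = (-3*cos(5)) - (-3*cos(1)) = -3*cos(5) + 3*cos(1).

-3*cos(5) + 3*cos(1)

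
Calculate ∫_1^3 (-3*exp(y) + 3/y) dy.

-3*exp(3) + 3*log(3) + 3*exp(1)

An antiderivative is F(y) = -3*exp(y) + 3*log(y).
Then F(3) - F(1) = (-3*exp(3) + 3*log(3)) - (-3*exp(1)) = -3*exp(3) + 3*log(3) + 3*exp(1).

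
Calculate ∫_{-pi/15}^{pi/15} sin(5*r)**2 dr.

-sqrt(3)/20 + pi/15

Use the identity sin^2(5*r) = (1 - cos(10*r))/2.
An antiderivative is F(r) = r/2 - sin(10*r)/20.
Then F(pi/15) - F(-pi/15) = (-sqrt(3)/40 + pi/30) - (-pi/30 + sqrt(3)/40) = -sqrt(3)/20 + pi/15.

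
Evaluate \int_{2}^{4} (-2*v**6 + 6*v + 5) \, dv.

-32190/7

By the power rule, an antiderivative is F(v) = -2*v**7/7 + 3*v**2 + 5*v.
Then F(4) - F(2) = (-32292/7) - (-102/7) = -32190/7.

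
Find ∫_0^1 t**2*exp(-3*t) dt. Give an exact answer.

Integrate by parts twice (u = t^2, dv = exp(-3*t) dt).
An antiderivative is F(t) = (-9*t**2 - 6*t - 2)*exp(-3*t)/27.
Then F(1) - F(0) = (-17*exp(-3)/27) - (-2/27) = 2/27 - 17*exp(-3)/27.

2/27 - 17*exp(-3)/27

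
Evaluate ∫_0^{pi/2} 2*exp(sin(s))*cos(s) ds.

Let u = sin(s), so du = cos(s) ds. When s = 0, u = 0; when s = pi/2, u = 1.
The integral becomes 2·∫ exp(u) du from 0 to 1, with antiderivative 2*exp(u).
Back in s: F(s) = 2*exp(sin(s)).
Then F(pi/2) - F(0) = (2*E) - (2) = -2 + 2*E.

-2 + 2*E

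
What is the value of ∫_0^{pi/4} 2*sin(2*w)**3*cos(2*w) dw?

1/4

Let u = sin(2*w), so du = 2*cos(2*w) dw. When w = 0, u = 0; when w = pi/4, u = 1.
The integral becomes ∫ u**3 du from 0 to 1, with antiderivative u**4/4.
Back in w: F(w) = sin(2*w)**4/4.
Then F(pi/4) - F(0) = (1/4) - (0) = 1/4.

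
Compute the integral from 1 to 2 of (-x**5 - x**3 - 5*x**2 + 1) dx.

By the power rule, an antiderivative is F(x) = -x**6/6 - x**4/4 - 5*x**3/3 + x.
Then F(2) - F(1) = (-26) - (-13/12) = -299/12.

-299/12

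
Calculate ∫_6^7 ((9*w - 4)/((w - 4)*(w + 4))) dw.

-5*log(5) - 9*log(2) + 4*log(3) + 5*log(11)

Factor the denominator: w**2 - 16 = (w + 4)(w - 4).
Partial fractions: (9*w - 4)/((w - 4)*(w + 4)) = 5/(w + 4) + 4/(w - 4).
An antiderivative is F(w) = 4*log(w - 4) + 5*log(w + 4).
Then F(7) - F(6) = (4*log(3) + 5*log(11)) - (9*log(2) + 5*log(5)) = -5*log(5) - 9*log(2) + 4*log(3) + 5*log(11).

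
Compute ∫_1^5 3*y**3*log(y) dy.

-117 + 1875*log(5)/4

Integrate by parts once (u = ln y, dv = 3*y**3 dy).
An antiderivative is F(y) = 3*y**4*(4*log(y) - 1)/16.
Then F(5) - F(1) = (-1875/16 + 1875*log(5)/4) - (-3/16) = -117 + 1875*log(5)/4.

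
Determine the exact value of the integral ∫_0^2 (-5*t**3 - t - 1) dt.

By the power rule, an antiderivative is F(t) = -5*t**4/4 - t**2/2 - t.
Then F(2) - F(0) = (-24) - (0) = -24.

-24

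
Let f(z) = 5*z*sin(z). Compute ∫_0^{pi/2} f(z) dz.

5

Integrate by parts once (u = z, dv = 5*sin(z) dz).
An antiderivative is F(z) = -5*z*cos(z) + 5*sin(z).
Then F(pi/2) - F(0) = (5) - (0) = 5.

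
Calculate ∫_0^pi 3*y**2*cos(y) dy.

-6*pi

Integrate by parts twice (u = y^2, dv = 3*cos(y) dy).
An antiderivative is F(y) = 3*y**2*sin(y) + 6*y*cos(y) - 6*sin(y).
Then F(pi) - F(0) = (-6*pi) - (0) = -6*pi.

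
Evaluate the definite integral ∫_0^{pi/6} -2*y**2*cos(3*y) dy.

4/27 - pi**2/54

Integrate by parts twice (u = y^2, dv = -2*cos(3*y) dy).
An antiderivative is F(y) = -2*y**2*sin(3*y)/3 - 4*y*cos(3*y)/9 + 4*sin(3*y)/27.
Then F(pi/6) - F(0) = (4/27 - pi**2/54) - (0) = 4/27 - pi**2/54.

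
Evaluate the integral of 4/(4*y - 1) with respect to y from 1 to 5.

log(19/3)

An antiderivative is F(y) = log(4*y - 1).
Then F(5) - F(1) = (log(19)) - (log(3)) = log(19/3).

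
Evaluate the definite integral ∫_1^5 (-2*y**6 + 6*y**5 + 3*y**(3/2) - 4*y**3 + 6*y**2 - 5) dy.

By the power rule, an antiderivative is F(y) = -2*y**7/7 + y**6 + 6*y**(5/2)/5 - y**4 + 2*y**3 - 5*y.
Then F(5) - F(1) = (-49675/7 + 30*sqrt(5)) - (-73/35) = -248302/35 + 30*sqrt(5).

-248302/35 + 30*sqrt(5)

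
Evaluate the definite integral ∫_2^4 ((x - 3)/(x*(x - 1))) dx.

Factor the denominator: x**2 - x = x(x - 1).
Partial fractions: (x - 3)/(x*(x - 1)) = 3/x - 2/(x - 1).
An antiderivative is F(x) = 3*log(x) - 2*log(x - 1).
Then F(4) - F(2) = (log(64/9)) - (log(8)) = log(8/9).

log(8/9)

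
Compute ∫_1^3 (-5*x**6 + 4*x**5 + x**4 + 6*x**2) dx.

By the power rule, an antiderivative is F(x) = -5*x**7/7 + 2*x**6/3 + x**5/5 + 2*x**3.
Then F(3) - F(1) = (-34074/35) - (226/105) = -102448/105.

-102448/105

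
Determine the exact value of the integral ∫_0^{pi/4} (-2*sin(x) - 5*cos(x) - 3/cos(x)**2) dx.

An antiderivative is F(x) = -5*sin(x) + 2*cos(x) - 3*tan(x).
Then F(pi/4) - F(0) = (-3 - 3*sqrt(2)/2) - (2) = -5 - 3*sqrt(2)/2.

-5 - 3*sqrt(2)/2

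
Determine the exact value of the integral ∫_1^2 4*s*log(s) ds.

-3 + 8*log(2)

Integrate by parts once (u = ln s, dv = 4*s ds).
An antiderivative is F(s) = s**2*(2*log(s) - 1).
Then F(2) - F(1) = (-4 + 8*log(2)) - (-1) = -3 + 8*log(2).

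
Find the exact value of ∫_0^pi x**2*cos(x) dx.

Integrate by parts twice (u = x^2, dv = cos(x) dx).
An antiderivative is F(x) = x**2*sin(x) + 2*x*cos(x) - 2*sin(x).
Then F(pi) - F(0) = (-2*pi) - (0) = -2*pi.

-2*pi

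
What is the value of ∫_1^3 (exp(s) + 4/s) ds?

An antiderivative is F(s) = exp(s) + 4*log(s).
Then F(3) - F(1) = (log(81) + exp(3)) - (exp(1)) = -exp(1) + log(81) + exp(3).

-exp(1) + log(81) + exp(3)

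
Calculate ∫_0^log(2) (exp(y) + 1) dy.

log(2) + 1

An antiderivative is F(y) = y + exp(y).
Then F(log(2)) - F(0) = (log(2) + 2) - (1) = log(2) + 1.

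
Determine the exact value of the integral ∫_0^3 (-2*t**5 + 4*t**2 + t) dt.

-405/2

By the power rule, an antiderivative is F(t) = -t**6/3 + 4*t**3/3 + t**2/2.
Then F(3) - F(0) = (-405/2) - (0) = -405/2.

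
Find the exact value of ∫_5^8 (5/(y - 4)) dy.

An antiderivative is F(y) = 5*log(y - 4).
Then F(8) - F(5) = (10*log(2)) - (0) = 10*log(2).

10*log(2)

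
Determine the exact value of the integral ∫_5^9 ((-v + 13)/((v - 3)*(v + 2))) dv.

Factor the denominator: v**2 - v - 6 = (v + 2)(v - 3).
Partial fractions: (-v + 13)/((v - 3)*(v + 2)) = -3/(v + 2) + 2/(v - 3).
An antiderivative is F(v) = 2*log(v - 3) - 3*log(v + 2).
Then F(9) - F(5) = (-3*log(11) + 2*log(2) + 2*log(3)) - (-3*log(7) + 2*log(2)) = -3*log(11) + 2*log(3) + 3*log(7).

-3*log(11) + 2*log(3) + 3*log(7)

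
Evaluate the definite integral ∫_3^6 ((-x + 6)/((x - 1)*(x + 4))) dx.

Factor the denominator: x**2 + 3*x - 4 = (x + 4)(x - 1).
Partial fractions: (-x + 6)/((x - 1)*(x + 4)) = -2/(x + 4) + 1/(x - 1).
An antiderivative is F(x) = log(x - 1) - 2*log(x + 4).
Then F(6) - F(3) = (-log(20)) - (log(2/49)) = log(49/40).

log(49/40)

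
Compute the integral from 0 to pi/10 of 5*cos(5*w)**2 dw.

pi/4

Use the identity cos^2(5*w) = (1 + cos(10*w))/2.
An antiderivative is F(w) = 5*w/2 + sin(10*w)/4.
Then F(pi/10) - F(0) = (pi/4) - (0) = pi/4.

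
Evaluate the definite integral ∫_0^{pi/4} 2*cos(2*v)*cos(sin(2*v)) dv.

Let u = sin(2*v), so du = 2*cos(2*v) dv. When v = 0, u = 0; when v = pi/4, u = 1.
The integral becomes ∫ cos(u) du from 0 to 1, with antiderivative sin(u).
Back in v: F(v) = sin(sin(2*v)).
Then F(pi/4) - F(0) = (sin(1)) - (0) = sin(1).

sin(1)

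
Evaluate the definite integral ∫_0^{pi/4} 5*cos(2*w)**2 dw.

5*pi/8

Use the identity cos^2(2*w) = (1 + cos(4*w))/2.
An antiderivative is F(w) = 5*w/2 + 5*sin(4*w)/8.
Then F(pi/4) - F(0) = (5*pi/8) - (0) = 5*pi/8.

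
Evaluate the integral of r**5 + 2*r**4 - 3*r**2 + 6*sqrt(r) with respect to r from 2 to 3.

By the power rule, an antiderivative is F(r) = r**6/6 + 2*r**5/5 + 4*r**(3/2) - r**3.
Then F(3) - F(2) = (12*sqrt(3) + 1917/10) - (8*sqrt(2) + 232/15) = -8*sqrt(2) + 12*sqrt(3) + 5287/30.

-8*sqrt(2) + 12*sqrt(3) + 5287/30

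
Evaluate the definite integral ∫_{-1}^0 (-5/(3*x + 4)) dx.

-10*log(2)/3

An antiderivative is F(x) = -5*log(3*x + 4)/3.
Then F(0) - F(-1) = (-10*log(2)/3) - (0) = -10*log(2)/3.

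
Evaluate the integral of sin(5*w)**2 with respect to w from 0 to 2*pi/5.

pi/5

Use the identity sin^2(5*w) = (1 - cos(10*w))/2.
An antiderivative is F(w) = w/2 - sin(10*w)/20.
Then F(2*pi/5) - F(0) = (pi/5) - (0) = pi/5.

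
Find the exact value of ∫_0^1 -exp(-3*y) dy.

An antiderivative is F(y) = exp(-3*y)/3.
Then F(1) - F(0) = (exp(-3)/3) - (1/3) = (1 - exp(3))*exp(-3)/3.

(1 - exp(3))*exp(-3)/3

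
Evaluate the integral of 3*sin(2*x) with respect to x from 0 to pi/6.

3/4

An antiderivative is F(x) = -3*cos(2*x)/2.
Then F(pi/6) - F(0) = (-3/4) - (-3/2) = 3/4.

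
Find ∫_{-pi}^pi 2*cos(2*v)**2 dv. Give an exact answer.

2*pi

Use the identity cos^2(2*v) = (1 + cos(4*v))/2.
An antiderivative is F(v) = v + sin(4*v)/4.
Then F(pi) - F(-pi) = (pi) - (-pi) = 2*pi.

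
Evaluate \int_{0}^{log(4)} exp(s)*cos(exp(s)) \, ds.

Let u = exp(s), so du = exp(s) ds. When s = 0, u = 1; when s = log(4), u = 4.
The integral becomes ∫ cos(u) du from 1 to 4, with antiderivative sin(u).
Back in s: F(s) = sin(exp(s)).
Then F(log(4)) - F(0) = (sin(4)) - (sin(1)) = -sin(1) + sin(4).

-sin(1) + sin(4)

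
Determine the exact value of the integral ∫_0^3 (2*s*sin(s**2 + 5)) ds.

Let u = s**2 + 5, so du = 2*s ds. When s = 0, u = 5; when s = 3, u = 14.
The integral becomes ∫ sin(u) du from 5 to 14, with antiderivative -cos(u).
Back in s: F(s) = -cos(s**2 + 5).
Then F(3) - F(0) = (-cos(14)) - (-cos(5)) = -cos(14) + cos(5).

-cos(14) + cos(5)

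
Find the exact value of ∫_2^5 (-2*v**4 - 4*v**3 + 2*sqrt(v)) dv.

By the power rule, an antiderivative is F(v) = -2*v**5/5 - v**4 + 4*v**(3/2)/3.
Then F(5) - F(2) = (-1875 + 20*sqrt(5)/3) - (-144/5 + 8*sqrt(2)/3) = -9231/5 - 8*sqrt(2)/3 + 20*sqrt(5)/3.

-9231/5 - 8*sqrt(2)/3 + 20*sqrt(5)/3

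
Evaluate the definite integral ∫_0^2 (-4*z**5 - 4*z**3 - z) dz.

-182/3

By the power rule, an antiderivative is F(z) = -2*z**6/3 - z**4 - z**2/2.
Then F(2) - F(0) = (-182/3) - (0) = -182/3.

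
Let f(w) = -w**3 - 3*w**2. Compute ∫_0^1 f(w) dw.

-5/4

By the power rule, an antiderivative is F(w) = -w**4/4 - w**3.
Then F(1) - F(0) = (-5/4) - (0) = -5/4.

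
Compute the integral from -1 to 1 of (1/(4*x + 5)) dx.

An antiderivative is F(x) = log(4*x + 5)/4.
Then F(1) - F(-1) = (log(3)/2) - (0) = log(3)/2.

log(3)/2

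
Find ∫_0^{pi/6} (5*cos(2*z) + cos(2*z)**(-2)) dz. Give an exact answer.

7*sqrt(3)/4

An antiderivative is F(z) = 5*sin(2*z)/2 + tan(2*z)/2.
Then F(pi/6) - F(0) = (7*sqrt(3)/4) - (0) = 7*sqrt(3)/4.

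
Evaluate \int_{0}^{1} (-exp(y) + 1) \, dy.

An antiderivative is F(y) = y - exp(y).
Then F(1) - F(0) = (1 - E) - (-1) = 2 - E.

2 - E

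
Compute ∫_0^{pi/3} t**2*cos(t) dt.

Integrate by parts twice (u = t^2, dv = cos(t) dt).
An antiderivative is F(t) = t**2*sin(t) + 2*t*cos(t) - 2*sin(t).
Then F(pi/3) - F(0) = (-sqrt(3) + sqrt(3)*pi**2/18 + pi/3) - (0) = -sqrt(3) + sqrt(3)*pi**2/18 + pi/3.

-sqrt(3) + sqrt(3)*pi**2/18 + pi/3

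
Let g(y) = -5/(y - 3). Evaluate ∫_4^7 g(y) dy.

An antiderivative is F(y) = -5*log(y - 3).
Then F(7) - F(4) = (-10*log(2)) - (0) = -10*log(2).

-10*log(2)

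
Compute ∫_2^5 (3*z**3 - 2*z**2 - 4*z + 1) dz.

1359/4

By the power rule, an antiderivative is F(z) = 3*z**4/4 - 2*z**3/3 - 2*z**2 + z.
Then F(5) - F(2) = (4085/12) - (2/3) = 1359/4.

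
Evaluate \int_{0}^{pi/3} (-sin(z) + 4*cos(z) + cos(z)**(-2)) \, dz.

An antiderivative is F(z) = 4*sin(z) + cos(z) + tan(z).
Then F(pi/3) - F(0) = (1/2 + 3*sqrt(3)) - (1) = -1/2 + 3*sqrt(3).

-1/2 + 3*sqrt(3)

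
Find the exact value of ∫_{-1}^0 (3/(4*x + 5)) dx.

An antiderivative is F(x) = 3*log(4*x + 5)/4.
Then F(0) - F(-1) = (3*log(5)/4) - (0) = 3*log(5)/4.

3*log(5)/4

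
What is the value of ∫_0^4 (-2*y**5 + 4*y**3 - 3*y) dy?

By the power rule, an antiderivative is F(y) = -y**6/3 + y**4 - 3*y**2/2.
Then F(4) - F(0) = (-3400/3) - (0) = -3400/3.

-3400/3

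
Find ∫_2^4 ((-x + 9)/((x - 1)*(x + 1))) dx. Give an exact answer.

Factor the denominator: x**2 - 1 = (x + 1)(x - 1).
Partial fractions: (-x + 9)/((x - 1)*(x + 1)) = -5/(x + 1) + 4/(x - 1).
An antiderivative is F(x) = 4*log(x - 1) - 5*log(x + 1).
Then F(4) - F(2) = (-5*log(5) + 4*log(3)) - (-5*log(3)) = -5*log(5) + 9*log(3).

-5*log(5) + 9*log(3)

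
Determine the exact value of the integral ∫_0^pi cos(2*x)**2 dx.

Use the identity cos^2(2*x) = (1 + cos(4*x))/2.
An antiderivative is F(x) = x/2 + sin(4*x)/8.
Then F(pi) - F(0) = (pi/2) - (0) = pi/2.

pi/2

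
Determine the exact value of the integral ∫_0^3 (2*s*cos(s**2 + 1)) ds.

Let u = s**2 + 1, so du = 2*s ds. When s = 0, u = 1; when s = 3, u = 10.
The integral becomes ∫ cos(u) du from 1 to 10, with antiderivative sin(u).
Back in s: F(s) = sin(s**2 + 1).
Then F(3) - F(0) = (sin(10)) - (sin(1)) = -sin(1) + sin(10).

-sin(1) + sin(10)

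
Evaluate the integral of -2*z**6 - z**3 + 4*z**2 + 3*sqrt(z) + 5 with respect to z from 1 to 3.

-12640/21 + 6*sqrt(3)

By the power rule, an antiderivative is F(z) = -2*z**7/7 - z**4/4 + 2*z**(3/2) + 4*z**3/3 + 5*z.
Then F(3) - F(1) = (-16635/28 + 6*sqrt(3)) - (655/84) = -12640/21 + 6*sqrt(3).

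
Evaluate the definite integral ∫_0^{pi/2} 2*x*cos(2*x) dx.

-1

Integrate by parts once (u = x, dv = 2*cos(2*x) dx).
An antiderivative is F(x) = x*sin(2*x) + cos(2*x)/2.
Then F(pi/2) - F(0) = (-1/2) - (1/2) = -1.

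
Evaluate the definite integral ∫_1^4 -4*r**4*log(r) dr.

Integrate by parts once (u = ln r, dv = -4*r**4 dr).
An antiderivative is F(r) = -4*r**5*(5*log(r) - 1)/25.
Then F(4) - F(1) = (4096/25 - 8192*log(2)/5) - (4/25) = 4092/25 - 8192*log(2)/5.

4092/25 - 8192*log(2)/5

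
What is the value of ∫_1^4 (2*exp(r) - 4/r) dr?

-8*log(2) - 2*exp(1) + 2*exp(4)

An antiderivative is F(r) = 2*exp(r) - 4*log(r).
Then F(4) - F(1) = (-8*log(2) + 2*exp(4)) - (2*exp(1)) = -8*log(2) - 2*exp(1) + 2*exp(4).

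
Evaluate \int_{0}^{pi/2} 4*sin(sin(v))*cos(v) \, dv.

Let u = sin(v), so du = cos(v) dv. When v = 0, u = 0; when v = pi/2, u = 1.
The integral becomes 4·∫ sin(u) du from 0 to 1, with antiderivative -4*cos(u).
Back in v: F(v) = -4*cos(sin(v)).
Then F(pi/2) - F(0) = (-4*cos(1)) - (-4) = 4 - 4*cos(1).

4 - 4*cos(1)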